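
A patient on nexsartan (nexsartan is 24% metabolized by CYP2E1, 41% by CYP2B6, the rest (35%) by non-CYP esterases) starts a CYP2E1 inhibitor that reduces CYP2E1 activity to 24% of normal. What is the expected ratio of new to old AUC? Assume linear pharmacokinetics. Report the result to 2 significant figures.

1.2

The CYP2E1 pathway (24% of clearance) is reduced to 0.24× activity: 0.24 × 0.24 = 0.0576.
CYP2B6 (41%) and the residual 35% are unaffected.
Relative clearance = 0.0576 + 0.41 + 0.35 = 0.8176.
Since AUC ∝ 1/CL, the ratio is 1 / 0.8176 = 1.2.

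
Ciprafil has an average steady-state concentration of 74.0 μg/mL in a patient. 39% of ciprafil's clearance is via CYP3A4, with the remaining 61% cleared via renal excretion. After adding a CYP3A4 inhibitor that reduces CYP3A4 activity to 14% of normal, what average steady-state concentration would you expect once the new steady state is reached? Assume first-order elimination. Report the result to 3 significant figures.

CYP3A4: 0.39 × 0.14 = 0.0546
Other: 0.61 (unchanged)
Relative clearance = 0.0546 + 0.61 = 0.6646.
Average steady-state concentration ∝ 1/CL, so new value = 74.0 / 0.6646 = 111 μg/mL.

111 μg/mL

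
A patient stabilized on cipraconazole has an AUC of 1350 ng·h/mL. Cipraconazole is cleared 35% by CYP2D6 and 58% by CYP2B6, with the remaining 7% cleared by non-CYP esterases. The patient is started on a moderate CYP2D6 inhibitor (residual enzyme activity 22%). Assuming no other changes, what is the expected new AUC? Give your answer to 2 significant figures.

The CYP2D6 pathway (35% of clearance) falls to 0.22× activity: 0.35 × 0.22 = 0.077.
CYP2B6 (58%) and the residual 7% are unaffected.
CL_new/CL_old = 0.077 + 0.58 + 0.07 = 0.727.
New AUC = baseline ÷ relative clearance = 1350 / 0.727 = 1.9 × 10³ ng·h/mL.

1.9 × 10³ ng·h/mL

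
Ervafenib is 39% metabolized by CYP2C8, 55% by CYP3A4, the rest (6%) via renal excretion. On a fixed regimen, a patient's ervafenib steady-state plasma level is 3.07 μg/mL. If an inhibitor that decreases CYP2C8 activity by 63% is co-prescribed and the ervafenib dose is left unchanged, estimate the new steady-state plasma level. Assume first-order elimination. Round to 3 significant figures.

The CYP2C8 pathway (39% of clearance) is reduced to 0.37× activity: 0.39 × 0.37 = 0.1443.
CYP3A4 (55%) and the residual 6% are unaffected.
CL_new/CL_old = 0.1443 + 0.55 + 0.06 = 0.7543.
Steady-state plasma level ∝ 1/CL, so new value = 3.07 / 0.7543 = 4.07 μg/mL.

4.07 μg/mL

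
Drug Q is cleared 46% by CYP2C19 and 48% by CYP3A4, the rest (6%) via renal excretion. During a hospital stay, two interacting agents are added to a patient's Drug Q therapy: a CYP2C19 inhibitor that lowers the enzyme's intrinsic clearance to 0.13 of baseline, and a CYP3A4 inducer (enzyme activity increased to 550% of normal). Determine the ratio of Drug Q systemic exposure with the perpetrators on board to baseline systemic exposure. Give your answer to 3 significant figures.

CYP2C19: 0.46 × 0.13 = 0.0598
CYP3A4: 0.48 × 5.5 = 2.64
Other: 0.06 (unchanged)
CL_new/CL_old = 0.0598 + 2.64 + 0.06 = 2.7598.
Because systemic exposure varies inversely with clearance, the combined effect is 1 / 2.7598 = 0.362.

0.362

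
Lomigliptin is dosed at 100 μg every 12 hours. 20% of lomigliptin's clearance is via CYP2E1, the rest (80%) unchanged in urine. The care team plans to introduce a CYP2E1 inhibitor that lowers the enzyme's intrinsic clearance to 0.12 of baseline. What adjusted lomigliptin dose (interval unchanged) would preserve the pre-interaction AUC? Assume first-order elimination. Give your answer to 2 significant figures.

The CYP2E1 pathway (20% of clearance) drops to 0.12× activity: 0.2 × 0.12 = 0.024.
Non-CYP routes (80%) are unchanged.
Relative clearance = 0.024 + 0.8 = 0.824.
To maintain the same steady-state level, dose must scale with clearance: new dose = 100 × 0.824 = 82 μg.

82 μg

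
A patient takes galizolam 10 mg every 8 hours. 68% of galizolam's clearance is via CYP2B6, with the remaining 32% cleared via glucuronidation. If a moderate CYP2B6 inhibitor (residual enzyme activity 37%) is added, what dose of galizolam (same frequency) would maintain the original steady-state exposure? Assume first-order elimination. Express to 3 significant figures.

The CYP2B6 pathway (68% of clearance) is reduced to 0.37× activity: 0.68 × 0.37 = 0.2516.
Non-CYP routes (32%) are unchanged.
Relative clearance = 0.2516 + 0.32 = 0.5716.
Exposure is unchanged when dose changes in proportion to clearance. New dose = 10 mg × 0.5716 = 5.72 mg.

5.72 mg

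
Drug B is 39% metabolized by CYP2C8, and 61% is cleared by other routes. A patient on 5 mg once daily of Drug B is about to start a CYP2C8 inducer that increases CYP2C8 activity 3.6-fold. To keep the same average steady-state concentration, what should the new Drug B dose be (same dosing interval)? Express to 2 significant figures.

CYP2C8: 0.39 × 3.6 = 1.404
Other: 0.61 (unchanged)
New clearance relative to baseline: 1.404 + 0.61 = 2.014.
Css,avg = (dose rate)/CL, so holding Css fixed requires dose ∝ CL: 5 × 2.014 = 10 mg.

10 mg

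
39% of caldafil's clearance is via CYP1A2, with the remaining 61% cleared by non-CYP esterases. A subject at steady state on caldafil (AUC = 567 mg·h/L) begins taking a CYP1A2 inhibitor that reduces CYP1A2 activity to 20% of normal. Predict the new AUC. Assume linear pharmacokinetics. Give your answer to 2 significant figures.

CYP1A2: 0.39 × 0.2 = 0.078
Other: 0.61 (unchanged)
New clearance relative to baseline: 0.078 + 0.61 = 0.688.
With dosing unchanged, AUC scales as 1/CL: 567 / 0.688 = 8.2 × 10² mg·h/L.

8.2 × 10² mg·h/L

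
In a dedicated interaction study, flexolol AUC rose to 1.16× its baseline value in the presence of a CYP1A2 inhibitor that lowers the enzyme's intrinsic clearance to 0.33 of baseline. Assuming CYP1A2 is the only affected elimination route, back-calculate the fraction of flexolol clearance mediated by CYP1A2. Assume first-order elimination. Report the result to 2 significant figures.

0.21

Write x for the fraction cleared via CYP1A2. The observed AUC change means clearance fell to 1/1.16 = 0.8621 of baseline.
Setting x·0.33 + (1 − x) = 0.8621 and solving: x = (0.8621 − 1)/(0.33 − 1) = 0.21.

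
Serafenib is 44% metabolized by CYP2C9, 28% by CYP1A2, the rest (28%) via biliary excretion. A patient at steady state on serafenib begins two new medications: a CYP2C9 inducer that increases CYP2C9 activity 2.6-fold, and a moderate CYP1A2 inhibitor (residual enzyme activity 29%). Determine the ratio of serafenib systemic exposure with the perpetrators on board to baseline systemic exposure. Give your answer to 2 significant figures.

0.66

The CYP2C9 pathway (44% of clearance) rises to 2.6× activity: 0.44 × 2.6 = 1.144.
The CYP1A2 pathway (28% of clearance) drops to 0.29× activity: 0.28 × 0.29 = 0.0812.
Non-CYP routes (28%) are unchanged.
Relative clearance = 1.144 + 0.0812 + 0.28 = 1.5052.
Systemic exposure ∝ 1/CL: fold-change = 1 / 1.5052 = 0.66.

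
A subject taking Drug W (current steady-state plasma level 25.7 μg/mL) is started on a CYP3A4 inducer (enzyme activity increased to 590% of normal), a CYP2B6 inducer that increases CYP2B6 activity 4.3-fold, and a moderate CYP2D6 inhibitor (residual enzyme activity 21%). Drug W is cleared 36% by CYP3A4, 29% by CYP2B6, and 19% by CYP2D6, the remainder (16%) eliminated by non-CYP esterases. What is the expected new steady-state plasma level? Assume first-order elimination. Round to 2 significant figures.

7.2 μg/mL

The CYP3A4 pathway (36% of clearance) increases to 5.9× activity: 0.36 × 5.9 = 2.124.
The CYP2B6 pathway (29% of clearance) increases to 4.3× activity: 0.29 × 4.3 = 1.247.
The CYP2D6 pathway (19% of clearance) drops to 0.21× activity: 0.19 × 0.21 = 0.0399.
Non-CYP routes (16%) are unchanged.
CL_new/CL_old = 2.124 + 1.247 + 0.0399 + 0.16 = 3.5709.
Steady-state plasma level ∝ 1/CL: new value = 25.7 / 3.5709 = 7.2 μg/mL.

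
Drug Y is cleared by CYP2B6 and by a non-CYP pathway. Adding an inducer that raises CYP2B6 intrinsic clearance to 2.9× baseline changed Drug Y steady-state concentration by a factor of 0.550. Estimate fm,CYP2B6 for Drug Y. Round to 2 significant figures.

Write x for the fraction cleared via CYP2B6. The observed steady-state concentration change means clearance rose to 1/0.550 = 1.818 of baseline.
Only the CYP2B6 route changed, so 1.818 = x·2.9 + (1 − x), giving x = 0.43.

0.43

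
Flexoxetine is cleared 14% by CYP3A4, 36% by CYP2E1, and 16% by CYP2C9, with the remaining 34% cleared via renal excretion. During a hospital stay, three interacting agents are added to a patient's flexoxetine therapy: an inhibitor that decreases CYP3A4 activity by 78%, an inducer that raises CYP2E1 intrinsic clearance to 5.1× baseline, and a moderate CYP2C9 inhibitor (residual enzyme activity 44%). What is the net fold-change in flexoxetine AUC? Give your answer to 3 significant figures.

The CYP3A4 pathway (14% of clearance) falls to 0.22× activity: 0.14 × 0.22 = 0.0308.
The CYP2E1 pathway (36% of clearance) rises to 5.1× activity: 0.36 × 5.1 = 1.836.
The CYP2C9 pathway (16% of clearance) is reduced to 0.44× activity: 0.16 × 0.44 = 0.0704.
Non-CYP routes (34%) are unchanged.
New clearance relative to baseline: 0.0308 + 1.836 + 0.0704 + 0.34 = 2.2772.
AUC ∝ 1/CL: fold-change = 1 / 2.2772 = 0.439.

0.439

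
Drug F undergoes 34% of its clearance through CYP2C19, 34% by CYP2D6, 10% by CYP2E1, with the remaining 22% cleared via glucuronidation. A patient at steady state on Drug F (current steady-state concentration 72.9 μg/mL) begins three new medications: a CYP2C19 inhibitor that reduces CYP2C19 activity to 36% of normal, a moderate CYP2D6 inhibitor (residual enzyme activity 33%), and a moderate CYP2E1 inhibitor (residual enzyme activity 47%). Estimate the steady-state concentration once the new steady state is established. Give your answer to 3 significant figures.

145 μg/mL

The CYP2C19 pathway (34% of clearance) drops to 0.36× activity: 0.34 × 0.36 = 0.1224.
The CYP2D6 pathway (34% of clearance) falls to 0.33× activity: 0.34 × 0.33 = 0.1122.
The CYP2E1 pathway (10% of clearance) drops to 0.47× activity: 0.1 × 0.47 = 0.047.
Non-CYP routes (22%) are unchanged.
Relative clearance = 0.1224 + 0.1122 + 0.047 + 0.22 = 0.5016.
Dividing the baseline by the relative clearance: 72.9 / 0.5016 = 145 μg/mL.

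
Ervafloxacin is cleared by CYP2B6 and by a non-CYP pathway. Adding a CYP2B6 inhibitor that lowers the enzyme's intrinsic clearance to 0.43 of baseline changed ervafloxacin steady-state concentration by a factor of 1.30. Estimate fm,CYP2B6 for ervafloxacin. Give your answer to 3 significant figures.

Let fm be the CYP2B6 fraction. New clearance relative to baseline = fm × 0.43 + (1 − fm).
Steady-state concentration ratio = 1 / (new CL fraction), so new CL fraction = 1 / 1.30 = 0.7692.
fm × 0.43 + 1 − fm = 0.7692  ⇒  fm × (0.43 − 1) = −0.2308  ⇒  fm = 0.405.

0.405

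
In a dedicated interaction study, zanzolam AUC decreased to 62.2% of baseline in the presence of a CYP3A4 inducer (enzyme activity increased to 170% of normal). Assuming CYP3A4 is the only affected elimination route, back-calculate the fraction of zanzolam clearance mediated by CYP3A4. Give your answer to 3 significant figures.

Write x for the fraction cleared via CYP3A4. The observed AUC change means clearance rose to 1/0.622 = 1.608 of baseline.
Only the CYP3A4 route changed, so 1.608 = x·1.7 + (1 − x), giving x = 0.868.

0.868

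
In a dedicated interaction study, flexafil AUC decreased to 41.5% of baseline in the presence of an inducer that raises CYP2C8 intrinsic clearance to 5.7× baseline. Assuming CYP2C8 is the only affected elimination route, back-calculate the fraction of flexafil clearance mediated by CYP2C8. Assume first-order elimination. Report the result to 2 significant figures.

0.30

CL'/CL = 1 / 0.415 = 2.41
5.7·fm + (1 − fm) = 2.41
fm = (2.41 − 1) / (5.7 − 1) = 0.30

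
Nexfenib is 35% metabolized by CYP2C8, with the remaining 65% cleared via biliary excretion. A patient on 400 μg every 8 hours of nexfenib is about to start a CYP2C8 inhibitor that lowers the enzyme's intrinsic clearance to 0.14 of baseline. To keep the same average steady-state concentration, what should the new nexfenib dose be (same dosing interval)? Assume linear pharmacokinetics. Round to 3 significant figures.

The CYP2C8 pathway (35% of clearance) drops to 0.14× activity: 0.35 × 0.14 = 0.049.
Non-CYP routes (65%) are unchanged.
New clearance relative to baseline: 0.049 + 0.65 = 0.699.
To maintain the same steady-state level, dose must scale with clearance: new dose = 400 × 0.699 = 280 μg.

280 μg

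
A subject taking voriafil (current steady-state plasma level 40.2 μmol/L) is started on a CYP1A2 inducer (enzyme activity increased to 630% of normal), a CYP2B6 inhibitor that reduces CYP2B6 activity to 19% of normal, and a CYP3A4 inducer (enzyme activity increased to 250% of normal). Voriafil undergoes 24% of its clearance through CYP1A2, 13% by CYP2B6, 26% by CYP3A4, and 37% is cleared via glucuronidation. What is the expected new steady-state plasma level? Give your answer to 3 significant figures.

15.7 μmol/L

The CYP1A2 pathway (24% of clearance) increases to 6.3× activity: 0.24 × 6.3 = 1.512.
The CYP2B6 pathway (13% of clearance) falls to 0.19× activity: 0.13 × 0.19 = 0.0247.
The CYP3A4 pathway (26% of clearance) increases to 2.5× activity: 0.26 × 2.5 = 0.65.
The remaining 37% of clearance is unaffected.
New clearance relative to baseline: 1.512 + 0.0247 + 0.65 + 0.37 = 2.5567.
New steady-state plasma level = 40.2 / 2.5567 = 15.7 μmol/L (concentration scales inversely with clearance).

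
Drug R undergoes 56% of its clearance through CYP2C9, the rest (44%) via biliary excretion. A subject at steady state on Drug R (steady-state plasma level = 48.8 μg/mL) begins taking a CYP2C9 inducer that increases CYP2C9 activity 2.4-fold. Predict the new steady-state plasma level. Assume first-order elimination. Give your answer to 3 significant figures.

The CYP2C9 pathway (56% of clearance) rises to 2.4× activity: 0.56 × 2.4 = 1.344.
The remaining 44% of clearance is unaffected.
New clearance relative to baseline: 1.344 + 0.44 = 1.784.
New steady-state plasma level = baseline ÷ relative clearance = 48.8 / 1.784 = 27.4 μg/mL.

27.4 μg/mL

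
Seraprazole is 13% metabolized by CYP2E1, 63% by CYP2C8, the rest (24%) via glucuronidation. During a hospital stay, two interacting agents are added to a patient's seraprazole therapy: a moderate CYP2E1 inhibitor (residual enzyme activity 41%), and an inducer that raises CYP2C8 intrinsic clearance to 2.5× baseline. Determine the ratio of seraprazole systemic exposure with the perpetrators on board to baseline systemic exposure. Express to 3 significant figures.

0.535

The CYP2E1 pathway (13% of clearance) falls to 0.41× activity: 0.13 × 0.41 = 0.0533.
The CYP2C8 pathway (63% of clearance) rises to 2.5× activity: 0.63 × 2.5 = 1.575.
Non-CYP routes (24%) are unchanged.
CL_new/CL_old = 0.0533 + 1.575 + 0.24 = 1.8683.
Systemic exposure ∝ 1/CL: fold-change = 1 / 1.8683 = 0.535.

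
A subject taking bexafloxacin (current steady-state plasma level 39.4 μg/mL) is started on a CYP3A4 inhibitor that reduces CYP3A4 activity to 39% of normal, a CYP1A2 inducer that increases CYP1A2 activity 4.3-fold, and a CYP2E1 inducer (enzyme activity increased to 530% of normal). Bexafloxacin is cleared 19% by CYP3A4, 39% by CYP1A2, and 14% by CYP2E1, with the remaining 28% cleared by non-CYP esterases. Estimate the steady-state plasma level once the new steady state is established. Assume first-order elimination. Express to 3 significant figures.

The CYP3A4 pathway (19% of clearance) falls to 0.39× activity: 0.19 × 0.39 = 0.0741.
The CYP1A2 pathway (39% of clearance) increases to 4.3× activity: 0.39 × 4.3 = 1.677.
The CYP2E1 pathway (14% of clearance) is boosted to 5.3× activity: 0.14 × 5.3 = 0.742.
The remaining 28% of clearance is unaffected.
CL_new/CL_old = 0.0741 + 1.677 + 0.742 + 0.28 = 2.7731.
Dividing the baseline by the relative clearance: 39.4 / 2.7731 = 14.2 μg/mL.

14.2 μg/mL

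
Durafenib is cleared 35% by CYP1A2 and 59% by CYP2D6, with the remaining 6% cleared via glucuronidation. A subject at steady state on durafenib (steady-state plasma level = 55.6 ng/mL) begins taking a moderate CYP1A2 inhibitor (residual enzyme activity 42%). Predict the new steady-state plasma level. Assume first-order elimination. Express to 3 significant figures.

The CYP1A2 pathway (35% of clearance) drops to 0.42× activity: 0.35 × 0.42 = 0.147.
CYP2D6 (59%) and the residual 6% are unaffected.
New clearance relative to baseline: 0.147 + 0.59 + 0.06 = 0.797.
With dosing unchanged, steady-state plasma level scales as 1/CL: 55.6 / 0.797 = 69.8 ng/mL.

69.8 ng/mL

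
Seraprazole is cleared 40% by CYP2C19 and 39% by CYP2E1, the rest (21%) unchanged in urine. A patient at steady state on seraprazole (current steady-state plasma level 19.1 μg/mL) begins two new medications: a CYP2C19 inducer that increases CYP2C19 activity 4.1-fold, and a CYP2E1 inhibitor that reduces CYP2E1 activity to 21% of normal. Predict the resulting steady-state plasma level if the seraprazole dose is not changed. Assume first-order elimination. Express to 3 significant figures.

9.89 μg/mL

The CYP2C19 pathway (40% of clearance) increases to 4.1× activity: 0.4 × 4.1 = 1.64.
The CYP2E1 pathway (39% of clearance) is reduced to 0.21× activity: 0.39 × 0.21 = 0.0819.
Non-CYP routes (21%) are unchanged.
New clearance relative to baseline: 1.64 + 0.0819 + 0.21 = 1.9319.
Steady-state plasma level ∝ 1/CL: new value = 19.1 / 1.9319 = 9.89 μg/mL.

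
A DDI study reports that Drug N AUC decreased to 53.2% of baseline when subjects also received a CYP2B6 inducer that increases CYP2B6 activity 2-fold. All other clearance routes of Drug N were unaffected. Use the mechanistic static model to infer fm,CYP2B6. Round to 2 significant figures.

0.88

Write x for the fraction cleared via CYP2B6. The observed AUC change means clearance rose to 1/0.532 = 1.88 of baseline.
Setting x·2 + (1 − x) = 1.88 and solving: x = (1.88 − 1)/(2 − 1) = 0.88.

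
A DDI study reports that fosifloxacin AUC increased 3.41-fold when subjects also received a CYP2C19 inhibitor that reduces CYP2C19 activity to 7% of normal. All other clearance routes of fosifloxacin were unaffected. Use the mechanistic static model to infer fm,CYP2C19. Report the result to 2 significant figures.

0.76

Let x = fm,CYP2C19. Because AUC ∝ 1/CL, relative clearance fell to 1/3.41 = 0.2933.
Only the CYP2C19 route changed, so 0.2933 = x·0.07 + (1 − x), giving x = 0.76.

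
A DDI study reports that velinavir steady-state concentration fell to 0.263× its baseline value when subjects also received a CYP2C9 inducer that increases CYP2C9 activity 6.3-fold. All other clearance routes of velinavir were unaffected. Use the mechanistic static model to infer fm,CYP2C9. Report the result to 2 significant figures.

Let fm be the CYP2C9 fraction. New clearance relative to baseline = fm × 6.3 + (1 − fm).
Steady-state concentration ratio = 1 / (new CL fraction), so new CL fraction = 1 / 0.263 = 3.802.
fm × 6.3 + 1 − fm = 3.802  ⇒  fm × (6.3 − 1) = 2.802  ⇒  fm = 0.53.

0.53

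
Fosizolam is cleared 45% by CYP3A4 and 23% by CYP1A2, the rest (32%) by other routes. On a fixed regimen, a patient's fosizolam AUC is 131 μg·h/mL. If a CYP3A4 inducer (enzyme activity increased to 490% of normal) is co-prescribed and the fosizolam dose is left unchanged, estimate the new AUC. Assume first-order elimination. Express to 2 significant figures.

CYP3A4: 0.45 × 4.9 = 2.205
CYP1A2: 0.23 (unchanged)
Other: 0.32 (unchanged)
New clearance relative to baseline: 2.205 + 0.23 + 0.32 = 2.755.
New AUC = baseline ÷ relative clearance = 131 / 2.755 = 48 μg·h/mL.

48 μg·h/mL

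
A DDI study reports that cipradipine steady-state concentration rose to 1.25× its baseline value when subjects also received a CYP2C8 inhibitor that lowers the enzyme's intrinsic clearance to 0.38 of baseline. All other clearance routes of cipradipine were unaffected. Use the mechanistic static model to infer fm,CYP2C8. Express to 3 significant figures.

0.323

Write x for the fraction cleared via CYP2C8. The observed steady-state concentration change means clearance fell to 1/1.25 = 0.8 of baseline.
Setting x·0.38 + (1 − x) = 0.8 and solving: x = (0.8 − 1)/(0.38 − 1) = 0.323.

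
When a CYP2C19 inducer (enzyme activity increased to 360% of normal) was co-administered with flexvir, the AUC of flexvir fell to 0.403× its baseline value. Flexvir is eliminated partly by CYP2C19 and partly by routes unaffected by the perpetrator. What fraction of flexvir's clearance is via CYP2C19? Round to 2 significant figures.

Write x for the fraction cleared via CYP2C19. The observed AUC change means clearance rose to 1/0.403 = 2.481 of baseline.
Setting x·3.6 + (1 − x) = 2.481 and solving: x = (2.481 − 1)/(3.6 − 1) = 0.57.

0.57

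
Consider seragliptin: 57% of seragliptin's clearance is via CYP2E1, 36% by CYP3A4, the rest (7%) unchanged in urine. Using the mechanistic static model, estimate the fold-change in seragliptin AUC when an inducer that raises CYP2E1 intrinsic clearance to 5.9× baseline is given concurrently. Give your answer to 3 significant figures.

0.264

The CYP2E1 pathway (57% of clearance) increases to 5.9× activity: 0.57 × 5.9 = 3.363.
CYP3A4 (36%) and the residual 7% are unaffected.
New clearance relative to baseline: 3.363 + 0.36 + 0.07 = 3.793.
Since AUC ∝ 1/CL, the ratio is 1 / 3.793 = 0.264.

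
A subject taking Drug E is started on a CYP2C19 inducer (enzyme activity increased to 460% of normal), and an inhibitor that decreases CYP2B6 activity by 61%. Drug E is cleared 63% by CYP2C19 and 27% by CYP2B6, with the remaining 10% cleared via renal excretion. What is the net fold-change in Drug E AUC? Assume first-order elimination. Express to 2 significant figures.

The CYP2C19 pathway (63% of clearance) is boosted to 4.6× activity: 0.63 × 4.6 = 2.898.
The CYP2B6 pathway (27% of clearance) drops to 0.39× activity: 0.27 × 0.39 = 0.1053.
The remaining 10% of clearance is unaffected.
Relative clearance = 2.898 + 0.1053 + 0.1 = 3.1033.
Because AUC varies inversely with clearance, the combined effect is 1 / 3.1033 = 0.32.

0.32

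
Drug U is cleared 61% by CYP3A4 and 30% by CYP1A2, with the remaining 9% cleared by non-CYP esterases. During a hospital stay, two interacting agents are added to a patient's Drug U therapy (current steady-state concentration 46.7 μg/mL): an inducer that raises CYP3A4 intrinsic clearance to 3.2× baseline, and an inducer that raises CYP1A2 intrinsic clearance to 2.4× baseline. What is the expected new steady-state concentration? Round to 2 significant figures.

The CYP3A4 pathway (61% of clearance) increases to 3.2× activity: 0.61 × 3.2 = 1.952.
The CYP1A2 pathway (30% of clearance) is boosted to 2.4× activity: 0.3 × 2.4 = 0.72.
The remaining 9% of clearance is unaffected.
New clearance relative to baseline: 1.952 + 0.72 + 0.09 = 2.762.
Steady-state concentration ∝ 1/CL: new value = 46.7 / 2.762 = 17 μg/mL.

17 μg/mL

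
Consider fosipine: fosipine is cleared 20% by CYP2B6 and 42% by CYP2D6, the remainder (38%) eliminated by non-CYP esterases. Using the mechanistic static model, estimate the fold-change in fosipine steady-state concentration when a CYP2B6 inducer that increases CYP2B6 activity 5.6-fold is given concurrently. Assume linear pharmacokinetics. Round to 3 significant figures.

0.521

The CYP2B6 pathway (20% of clearance) is boosted to 5.6× activity: 0.2 × 5.6 = 1.12.
CYP2D6 (42%) and the residual 38% are unaffected.
Relative clearance = 1.12 + 0.42 + 0.38 = 1.92.
Since steady-state concentration ∝ 1/CL, the ratio is 1 / 1.92 = 0.521.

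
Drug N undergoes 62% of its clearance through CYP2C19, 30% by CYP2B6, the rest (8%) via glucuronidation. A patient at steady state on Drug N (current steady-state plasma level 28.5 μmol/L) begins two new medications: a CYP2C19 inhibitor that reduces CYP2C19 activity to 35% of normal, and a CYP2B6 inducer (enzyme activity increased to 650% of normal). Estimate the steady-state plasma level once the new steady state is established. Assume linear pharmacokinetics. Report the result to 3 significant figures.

12.7 μmol/L

The CYP2C19 pathway (62% of clearance) drops to 0.35× activity: 0.62 × 0.35 = 0.217.
The CYP2B6 pathway (30% of clearance) is boosted to 6.5× activity: 0.3 × 6.5 = 1.95.
The remaining 8% of clearance is unaffected.
New clearance relative to baseline: 0.217 + 1.95 + 0.08 = 2.247.
New steady-state plasma level = 28.5 / 2.247 = 12.7 μmol/L (concentration scales inversely with clearance).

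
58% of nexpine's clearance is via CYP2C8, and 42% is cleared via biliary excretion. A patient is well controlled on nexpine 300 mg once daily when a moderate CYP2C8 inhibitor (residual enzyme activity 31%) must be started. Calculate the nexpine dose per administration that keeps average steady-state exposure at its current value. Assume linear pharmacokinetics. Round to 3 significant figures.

180 mg

CYP2C8: 0.58 × 0.31 = 0.1798
Other: 0.42 (unchanged)
Relative clearance = 0.1798 + 0.42 = 0.5998.
Exposure is unchanged when dose changes in proportion to clearance. New dose = 300 mg × 0.5998 = 180 mg.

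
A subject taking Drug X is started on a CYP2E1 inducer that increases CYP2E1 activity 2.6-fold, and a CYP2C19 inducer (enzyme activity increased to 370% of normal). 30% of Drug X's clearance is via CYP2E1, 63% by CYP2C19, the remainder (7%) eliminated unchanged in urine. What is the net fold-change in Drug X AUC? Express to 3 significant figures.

0.314

The CYP2E1 pathway (30% of clearance) rises to 2.6× activity: 0.3 × 2.6 = 0.78.
The CYP2C19 pathway (63% of clearance) rises to 3.7× activity: 0.63 × 3.7 = 2.331.
Non-CYP routes (7%) are unchanged.
Relative clearance = 0.78 + 2.331 + 0.07 = 3.181.
AUC ∝ 1/CL: fold-change = 1 / 3.181 = 0.314.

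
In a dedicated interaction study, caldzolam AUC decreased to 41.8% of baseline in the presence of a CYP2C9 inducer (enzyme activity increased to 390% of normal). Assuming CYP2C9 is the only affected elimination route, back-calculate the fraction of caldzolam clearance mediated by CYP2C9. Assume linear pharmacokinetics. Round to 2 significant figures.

CL'/CL = 1 / 0.418 = 2.392
3.9·fm + (1 − fm) = 2.392
fm = (2.392 − 1) / (3.9 − 1) = 0.48

0.48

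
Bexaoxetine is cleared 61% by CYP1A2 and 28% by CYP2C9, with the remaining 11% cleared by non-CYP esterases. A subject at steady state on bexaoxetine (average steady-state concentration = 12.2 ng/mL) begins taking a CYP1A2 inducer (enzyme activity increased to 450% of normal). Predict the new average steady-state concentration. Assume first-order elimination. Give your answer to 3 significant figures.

CYP1A2: 0.61 × 4.5 = 2.745
CYP2C9: 0.28 (unchanged)
Other: 0.11 (unchanged)
New clearance relative to baseline: 2.745 + 0.28 + 0.11 = 3.135.
With dosing unchanged, average steady-state concentration scales as 1/CL: 12.2 / 3.135 = 3.89 ng/mL.

3.89 ng/mL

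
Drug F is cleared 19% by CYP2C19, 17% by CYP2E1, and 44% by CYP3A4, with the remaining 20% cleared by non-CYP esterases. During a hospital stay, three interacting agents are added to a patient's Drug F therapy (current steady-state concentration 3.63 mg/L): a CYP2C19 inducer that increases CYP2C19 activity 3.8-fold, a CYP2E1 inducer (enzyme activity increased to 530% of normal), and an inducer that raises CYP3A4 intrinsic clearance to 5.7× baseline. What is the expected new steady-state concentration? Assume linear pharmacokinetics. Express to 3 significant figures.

The CYP2C19 pathway (19% of clearance) increases to 3.8× activity: 0.19 × 3.8 = 0.722.
The CYP2E1 pathway (17% of clearance) is boosted to 5.3× activity: 0.17 × 5.3 = 0.901.
The CYP3A4 pathway (44% of clearance) increases to 5.7× activity: 0.44 × 5.7 = 2.508.
Non-CYP routes (20%) are unchanged.
CL_new/CL_old = 0.722 + 0.901 + 2.508 + 0.2 = 4.331.
New steady-state concentration = 3.63 / 4.331 = 0.838 mg/L (concentration scales inversely with clearance).

0.838 mg/L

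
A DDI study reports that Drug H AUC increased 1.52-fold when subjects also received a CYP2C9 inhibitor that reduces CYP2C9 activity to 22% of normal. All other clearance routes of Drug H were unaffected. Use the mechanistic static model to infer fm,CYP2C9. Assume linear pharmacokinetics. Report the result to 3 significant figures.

0.439

CL'/CL = 1 / 1.52 = 0.6579
0.22·fm + (1 − fm) = 0.6579
fm = (0.6579 − 1) / (0.22 − 1) = 0.439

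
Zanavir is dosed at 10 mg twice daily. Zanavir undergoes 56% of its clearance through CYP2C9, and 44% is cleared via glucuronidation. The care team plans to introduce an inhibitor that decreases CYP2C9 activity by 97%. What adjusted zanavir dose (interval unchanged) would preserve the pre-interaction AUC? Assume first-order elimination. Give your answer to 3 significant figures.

The CYP2C9 pathway (56% of clearance) falls to 0.03× activity: 0.56 × 0.03 = 0.0168.
Non-CYP routes (44%) are unchanged.
New clearance relative to baseline: 0.0168 + 0.44 = 0.4568.
To maintain the same steady-state level, dose must scale with clearance: new dose = 10 × 0.4568 = 4.57 mg.

4.57 mg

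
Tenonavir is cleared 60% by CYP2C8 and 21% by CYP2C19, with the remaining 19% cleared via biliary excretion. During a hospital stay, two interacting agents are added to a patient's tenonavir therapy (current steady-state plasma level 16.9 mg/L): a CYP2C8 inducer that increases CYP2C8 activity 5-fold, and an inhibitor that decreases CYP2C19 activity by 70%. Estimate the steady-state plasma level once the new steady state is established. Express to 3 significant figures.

The CYP2C8 pathway (60% of clearance) is boosted to 5× activity: 0.6 × 5 = 3.
The CYP2C19 pathway (21% of clearance) falls to 0.3× activity: 0.21 × 0.3 = 0.063.
Non-CYP routes (19%) are unchanged.
New clearance relative to baseline: 3 + 0.063 + 0.19 = 3.253.
Steady-state plasma level ∝ 1/CL: new value = 16.9 / 3.253 = 5.20 mg/L.

5.20 mg/L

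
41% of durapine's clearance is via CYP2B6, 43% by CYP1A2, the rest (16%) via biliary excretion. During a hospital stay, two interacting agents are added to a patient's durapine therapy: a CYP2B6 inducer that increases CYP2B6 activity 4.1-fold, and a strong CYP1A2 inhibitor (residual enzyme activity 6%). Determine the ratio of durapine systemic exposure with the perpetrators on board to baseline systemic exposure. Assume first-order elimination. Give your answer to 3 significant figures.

0.536

CYP2B6: 0.41 × 4.1 = 1.681
CYP1A2: 0.43 × 0.06 = 0.0258
Other: 0.16 (unchanged)
New clearance relative to baseline: 1.681 + 0.0258 + 0.16 = 1.8668.
Because systemic exposure varies inversely with clearance, the combined effect is 1 / 1.8668 = 0.536.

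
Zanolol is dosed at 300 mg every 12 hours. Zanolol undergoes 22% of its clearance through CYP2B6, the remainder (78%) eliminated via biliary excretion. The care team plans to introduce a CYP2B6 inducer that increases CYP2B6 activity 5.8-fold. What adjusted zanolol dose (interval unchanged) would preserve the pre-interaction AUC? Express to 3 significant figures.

617 mg

The CYP2B6 pathway (22% of clearance) increases to 5.8× activity: 0.22 × 5.8 = 1.276.
The remaining 78% of clearance is unaffected.
New clearance relative to baseline: 1.276 + 0.78 = 2.056.
Css,avg = (dose rate)/CL, so holding Css fixed requires dose ∝ CL: 300 × 2.056 = 617 mg.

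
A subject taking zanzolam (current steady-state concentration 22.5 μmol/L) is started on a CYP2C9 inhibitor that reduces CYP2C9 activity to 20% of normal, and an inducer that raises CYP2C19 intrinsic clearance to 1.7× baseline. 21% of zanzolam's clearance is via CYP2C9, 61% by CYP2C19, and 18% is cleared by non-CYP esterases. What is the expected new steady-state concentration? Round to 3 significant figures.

The CYP2C9 pathway (21% of clearance) drops to 0.2× activity: 0.21 × 0.2 = 0.042.
The CYP2C19 pathway (61% of clearance) is boosted to 1.7× activity: 0.61 × 1.7 = 1.037.
The remaining 18% of clearance is unaffected.
New clearance relative to baseline: 0.042 + 1.037 + 0.18 = 1.259.
Steady-state concentration ∝ 1/CL: new value = 22.5 / 1.259 = 17.9 μmol/L.

17.9 μmol/L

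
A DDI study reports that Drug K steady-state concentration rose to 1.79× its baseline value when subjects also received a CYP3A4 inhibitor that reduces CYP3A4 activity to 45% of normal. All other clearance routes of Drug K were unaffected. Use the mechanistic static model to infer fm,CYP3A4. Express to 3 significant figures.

0.802

Write x for the fraction cleared via CYP3A4. The observed steady-state concentration change means clearance fell to 1/1.79 = 0.5587 of baseline.
Only the CYP3A4 route changed, so 0.5587 = x·0.45 + (1 − x), giving x = 0.802.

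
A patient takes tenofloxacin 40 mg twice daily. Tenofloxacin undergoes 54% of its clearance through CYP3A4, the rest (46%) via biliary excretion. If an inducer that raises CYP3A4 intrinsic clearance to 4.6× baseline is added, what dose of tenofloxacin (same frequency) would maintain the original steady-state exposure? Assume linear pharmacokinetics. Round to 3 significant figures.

The CYP3A4 pathway (54% of clearance) rises to 4.6× activity: 0.54 × 4.6 = 2.484.
Non-CYP routes (46%) are unchanged.
New clearance relative to baseline: 2.484 + 0.46 = 2.944.
Css,avg = (dose rate)/CL, so holding Css fixed requires dose ∝ CL: 40 × 2.944 = 118 mg.

118 mg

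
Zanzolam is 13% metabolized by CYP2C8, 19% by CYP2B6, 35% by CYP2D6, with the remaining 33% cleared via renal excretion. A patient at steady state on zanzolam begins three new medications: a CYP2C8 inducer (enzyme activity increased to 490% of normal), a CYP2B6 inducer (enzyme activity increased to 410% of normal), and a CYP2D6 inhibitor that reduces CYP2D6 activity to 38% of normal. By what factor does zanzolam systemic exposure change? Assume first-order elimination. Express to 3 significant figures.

CYP2C8: 0.13 × 4.9 = 0.637
CYP2B6: 0.19 × 4.1 = 0.779
CYP2D6: 0.35 × 0.38 = 0.133
Other: 0.33 (unchanged)
New clearance relative to baseline: 0.637 + 0.779 + 0.133 + 0.33 = 1.879.
Systemic exposure ∝ 1/CL: fold-change = 1 / 1.879 = 0.532.

0.532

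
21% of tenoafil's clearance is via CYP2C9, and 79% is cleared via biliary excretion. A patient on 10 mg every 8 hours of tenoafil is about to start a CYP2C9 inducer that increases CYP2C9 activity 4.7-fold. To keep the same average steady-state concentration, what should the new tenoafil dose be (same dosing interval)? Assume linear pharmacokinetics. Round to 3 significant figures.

17.8 mg

The CYP2C9 pathway (21% of clearance) is boosted to 4.7× activity: 0.21 × 4.7 = 0.987.
Non-CYP routes (79%) are unchanged.
CL_new/CL_old = 0.987 + 0.79 = 1.777.
To maintain the same steady-state level, dose must scale with clearance: new dose = 10 × 1.777 = 17.8 mg.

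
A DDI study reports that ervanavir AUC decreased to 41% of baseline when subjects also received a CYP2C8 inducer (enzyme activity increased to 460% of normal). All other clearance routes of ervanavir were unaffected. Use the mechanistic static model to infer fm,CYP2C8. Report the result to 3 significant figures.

0.400

Let fm be the CYP2C8 fraction. New clearance relative to baseline = fm × 4.6 + (1 − fm).
AUC ratio = 1 / (new CL fraction), so new CL fraction = 1 / 0.410 = 2.439.
fm × 4.6 + 1 − fm = 2.439  ⇒  fm × (4.6 − 1) = 1.439  ⇒  fm = 0.400.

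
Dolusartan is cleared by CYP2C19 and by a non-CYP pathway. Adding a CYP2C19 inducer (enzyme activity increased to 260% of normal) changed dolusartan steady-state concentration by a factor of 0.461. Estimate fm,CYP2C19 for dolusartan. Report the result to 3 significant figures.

0.731

Write x for the fraction cleared via CYP2C19. The observed steady-state concentration change means clearance rose to 1/0.461 = 2.169 of baseline.
Only the CYP2C19 route changed, so 2.169 = x·2.6 + (1 − x), giving x = 0.731.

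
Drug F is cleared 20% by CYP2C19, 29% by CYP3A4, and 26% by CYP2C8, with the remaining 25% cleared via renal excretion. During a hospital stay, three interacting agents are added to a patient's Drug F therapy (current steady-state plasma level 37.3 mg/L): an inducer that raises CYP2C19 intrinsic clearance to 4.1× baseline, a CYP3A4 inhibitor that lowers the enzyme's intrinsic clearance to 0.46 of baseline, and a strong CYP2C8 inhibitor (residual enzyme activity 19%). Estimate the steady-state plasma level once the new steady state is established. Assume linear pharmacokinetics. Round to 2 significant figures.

30 mg/L

The CYP2C19 pathway (20% of clearance) rises to 4.1× activity: 0.2 × 4.1 = 0.82.
The CYP3A4 pathway (29% of clearance) drops to 0.46× activity: 0.29 × 0.46 = 0.1334.
The CYP2C8 pathway (26% of clearance) falls to 0.19× activity: 0.26 × 0.19 = 0.0494.
Non-CYP routes (25%) are unchanged.
New clearance relative to baseline: 0.82 + 0.1334 + 0.0494 + 0.25 = 1.2528.
Steady-state plasma level ∝ 1/CL: new value = 37.3 / 1.2528 = 30 mg/L.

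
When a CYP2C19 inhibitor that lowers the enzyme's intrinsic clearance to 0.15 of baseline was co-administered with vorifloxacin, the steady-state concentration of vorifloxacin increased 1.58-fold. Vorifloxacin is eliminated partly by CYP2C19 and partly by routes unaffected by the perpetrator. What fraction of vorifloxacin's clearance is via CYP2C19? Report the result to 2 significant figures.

0.43

Let x = fm,CYP2C19. Because steady-state concentration ∝ 1/CL, relative clearance fell to 1/1.58 = 0.6329.
Setting x·0.15 + (1 − x) = 0.6329 and solving: x = (0.6329 − 1)/(0.15 − 1) = 0.43.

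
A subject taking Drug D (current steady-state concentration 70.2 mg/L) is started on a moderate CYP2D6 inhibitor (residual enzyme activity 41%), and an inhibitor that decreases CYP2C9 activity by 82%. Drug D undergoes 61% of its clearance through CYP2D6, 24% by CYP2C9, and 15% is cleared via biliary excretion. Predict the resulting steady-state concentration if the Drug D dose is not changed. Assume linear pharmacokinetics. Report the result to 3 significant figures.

158 mg/L

CYP2D6: 0.61 × 0.41 = 0.2501
CYP2C9: 0.24 × 0.18 = 0.0432
Other: 0.15 (unchanged)
New clearance relative to baseline: 0.2501 + 0.0432 + 0.15 = 0.4433.
New steady-state concentration = 70.2 / 0.4433 = 158 mg/L (concentration scales inversely with clearance).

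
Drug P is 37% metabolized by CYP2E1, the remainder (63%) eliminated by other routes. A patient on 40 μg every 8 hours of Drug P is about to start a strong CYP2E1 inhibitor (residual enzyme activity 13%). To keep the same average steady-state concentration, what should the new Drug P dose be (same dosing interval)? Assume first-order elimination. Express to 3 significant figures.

27.1 μg

The CYP2E1 pathway (37% of clearance) drops to 0.13× activity: 0.37 × 0.13 = 0.0481.
The remaining 63% of clearance is unaffected.
Relative clearance = 0.0481 + 0.63 = 0.6781.
Css,avg = (dose rate)/CL, so holding Css fixed requires dose ∝ CL: 40 × 0.6781 = 27.1 μg.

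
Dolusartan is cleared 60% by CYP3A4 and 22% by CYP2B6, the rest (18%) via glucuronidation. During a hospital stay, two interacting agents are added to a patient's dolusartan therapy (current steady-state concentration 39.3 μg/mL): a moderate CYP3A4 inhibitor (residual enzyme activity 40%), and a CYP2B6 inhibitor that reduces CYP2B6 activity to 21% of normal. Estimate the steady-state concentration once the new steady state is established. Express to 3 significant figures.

The CYP3A4 pathway (60% of clearance) drops to 0.4× activity: 0.6 × 0.4 = 0.24.
The CYP2B6 pathway (22% of clearance) falls to 0.21× activity: 0.22 × 0.21 = 0.0462.
The remaining 18% of clearance is unaffected.
CL_new/CL_old = 0.24 + 0.0462 + 0.18 = 0.4662.
Dividing the baseline by the relative clearance: 39.3 / 0.4662 = 84.3 μg/mL.

84.3 μg/mL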